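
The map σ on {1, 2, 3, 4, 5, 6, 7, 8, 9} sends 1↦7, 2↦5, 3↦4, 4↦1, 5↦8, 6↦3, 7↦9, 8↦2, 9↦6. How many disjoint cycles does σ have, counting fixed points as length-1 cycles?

2

Cycle decomposition: (1 7 9 6 3 4) (2 5 8).
2 cycles.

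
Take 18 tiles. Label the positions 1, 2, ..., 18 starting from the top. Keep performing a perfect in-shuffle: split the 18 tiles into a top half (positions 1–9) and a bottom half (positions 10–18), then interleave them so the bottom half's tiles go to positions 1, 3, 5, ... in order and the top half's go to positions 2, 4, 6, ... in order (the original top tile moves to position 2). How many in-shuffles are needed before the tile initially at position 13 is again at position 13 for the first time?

Follow position 13 under repeated in-shuffles:
13 → 7 → 14 → 9 → 18 → 17 → 15 → 11 → 3 → 6 → 12 → 5 → 10 → 1 → 2 → 4 → 8 → 16 → 13
It first returns after 18 in-shuffles.

18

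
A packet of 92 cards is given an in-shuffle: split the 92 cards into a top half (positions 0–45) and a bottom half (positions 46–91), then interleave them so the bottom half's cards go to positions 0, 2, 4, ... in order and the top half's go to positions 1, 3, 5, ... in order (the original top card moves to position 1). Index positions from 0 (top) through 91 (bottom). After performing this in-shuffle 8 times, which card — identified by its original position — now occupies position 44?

Work backwards from position 44, undoing one in-shuffle at a time:
44 ← 68 ← 80 ← 86 ← 89 ← 44 ← 68 ← 80 ← 86
So the card now at position 44 started at position 86.

86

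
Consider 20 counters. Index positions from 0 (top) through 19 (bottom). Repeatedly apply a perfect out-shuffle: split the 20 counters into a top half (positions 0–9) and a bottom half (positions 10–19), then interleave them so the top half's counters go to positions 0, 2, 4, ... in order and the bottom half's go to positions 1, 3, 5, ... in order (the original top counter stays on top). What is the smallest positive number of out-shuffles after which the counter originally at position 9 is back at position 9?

Follow position 9 under repeated out-shuffles:
9 → 18 → 17 → 15 → 11 → 3 → 6 → 12 → 5 → 10 → 1 → 2 → 4 → 8 → 16 → 13 → 7 → 14 → 9
It first returns after 18 out-shuffles.

18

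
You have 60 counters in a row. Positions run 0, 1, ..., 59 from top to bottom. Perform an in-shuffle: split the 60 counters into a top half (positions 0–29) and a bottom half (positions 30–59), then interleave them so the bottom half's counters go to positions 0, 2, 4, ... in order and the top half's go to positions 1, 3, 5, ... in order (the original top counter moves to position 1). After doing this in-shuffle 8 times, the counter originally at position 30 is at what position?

Track the counter's position through each in-shuffle:
30 → 0 → 1 → 3 → 7 → 15 → 31 → 2 → 5

5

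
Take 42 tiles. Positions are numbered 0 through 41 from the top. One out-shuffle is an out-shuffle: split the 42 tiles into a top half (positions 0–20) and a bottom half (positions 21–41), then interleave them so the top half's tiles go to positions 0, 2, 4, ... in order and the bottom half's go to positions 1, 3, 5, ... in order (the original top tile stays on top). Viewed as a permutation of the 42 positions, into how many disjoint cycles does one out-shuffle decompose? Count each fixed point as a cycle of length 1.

Trace each unvisited position around until it returns:
(0) (1 2 4 8 16 32 ... len 20) (3 6 12 24 7 14 ... len 20) (41)
4 cycles in total.

4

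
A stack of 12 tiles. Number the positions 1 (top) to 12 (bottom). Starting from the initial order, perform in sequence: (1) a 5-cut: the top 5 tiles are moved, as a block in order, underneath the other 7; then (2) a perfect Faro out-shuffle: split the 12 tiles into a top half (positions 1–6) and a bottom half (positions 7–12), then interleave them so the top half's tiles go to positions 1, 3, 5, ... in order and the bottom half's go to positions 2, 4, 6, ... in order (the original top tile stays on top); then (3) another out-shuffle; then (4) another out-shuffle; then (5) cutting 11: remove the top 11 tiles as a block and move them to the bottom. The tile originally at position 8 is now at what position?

7

Track the tile from position 8 forward through each operation:
  after op 1 (cut 5): 8 → 3
  after op 2 (out-shuffle): 3 → 5
  after op 3 (out-shuffle): 5 → 9
  after op 4 (out-shuffle): 9 → 6
  after op 5 (cut 11): 6 → 7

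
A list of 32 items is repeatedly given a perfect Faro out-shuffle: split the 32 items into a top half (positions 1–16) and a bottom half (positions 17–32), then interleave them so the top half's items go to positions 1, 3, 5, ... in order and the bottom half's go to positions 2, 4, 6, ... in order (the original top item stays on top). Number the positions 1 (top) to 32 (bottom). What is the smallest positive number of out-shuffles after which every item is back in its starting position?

5

The out-shuffle permutes the 32 positions with cycle lengths [1, 1, 5, 5, 5, 5, 5, 5].
Every item is home exactly when every cycle has completed a whole number of laps, i.e. after lcm(1, 5) = 5 out-shuffles.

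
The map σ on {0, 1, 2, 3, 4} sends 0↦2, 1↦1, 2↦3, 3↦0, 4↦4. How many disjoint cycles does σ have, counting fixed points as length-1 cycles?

3

Cycle decomposition: (0 2 3) (1) (4).
3 cycles.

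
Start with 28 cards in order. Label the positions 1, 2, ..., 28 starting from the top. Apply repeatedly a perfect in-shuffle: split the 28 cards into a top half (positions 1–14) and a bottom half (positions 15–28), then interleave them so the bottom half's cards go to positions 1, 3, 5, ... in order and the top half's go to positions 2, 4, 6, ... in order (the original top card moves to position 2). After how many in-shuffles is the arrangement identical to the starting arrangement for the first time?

28

The in-shuffle permutes the 28 positions with cycle lengths [28].
Every card is home exactly when every cycle has completed a whole number of laps, i.e. after lcm(28) = 28 in-shuffles.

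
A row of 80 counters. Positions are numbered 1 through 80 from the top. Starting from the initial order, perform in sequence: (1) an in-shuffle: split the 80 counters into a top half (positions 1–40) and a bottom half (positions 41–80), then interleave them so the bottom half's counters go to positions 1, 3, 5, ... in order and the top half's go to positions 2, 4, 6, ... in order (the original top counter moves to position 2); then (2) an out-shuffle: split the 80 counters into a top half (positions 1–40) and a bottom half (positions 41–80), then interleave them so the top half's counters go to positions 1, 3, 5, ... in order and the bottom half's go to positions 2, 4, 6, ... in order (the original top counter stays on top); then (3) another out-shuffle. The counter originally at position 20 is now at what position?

Track the counter from position 20 forward through each operation:
  after op 1 (in-shuffle): 20 → 40
  after op 2 (out-shuffle): 40 → 79
  after op 3 (out-shuffle): 79 → 78

78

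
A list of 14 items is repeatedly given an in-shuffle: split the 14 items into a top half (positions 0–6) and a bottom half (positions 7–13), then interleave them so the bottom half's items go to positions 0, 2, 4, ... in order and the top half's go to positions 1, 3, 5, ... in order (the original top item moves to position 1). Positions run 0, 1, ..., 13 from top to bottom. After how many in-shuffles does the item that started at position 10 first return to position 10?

4

Follow position 10 under repeated in-shuffles:
10 → 6 → 13 → 12 → 10
It first returns after 4 in-shuffles.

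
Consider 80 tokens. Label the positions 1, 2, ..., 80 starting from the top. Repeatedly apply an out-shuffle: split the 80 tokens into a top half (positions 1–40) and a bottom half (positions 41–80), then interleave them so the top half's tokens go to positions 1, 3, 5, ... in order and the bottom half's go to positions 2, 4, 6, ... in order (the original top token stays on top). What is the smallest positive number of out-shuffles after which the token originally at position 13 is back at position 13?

39

Follow position 13 under repeated out-shuffles:
13 → 25 → 49 → 18 → 35 → 69 → 58 → 36 → ... → 13 (length 39)
It first returns after 39 out-shuffles.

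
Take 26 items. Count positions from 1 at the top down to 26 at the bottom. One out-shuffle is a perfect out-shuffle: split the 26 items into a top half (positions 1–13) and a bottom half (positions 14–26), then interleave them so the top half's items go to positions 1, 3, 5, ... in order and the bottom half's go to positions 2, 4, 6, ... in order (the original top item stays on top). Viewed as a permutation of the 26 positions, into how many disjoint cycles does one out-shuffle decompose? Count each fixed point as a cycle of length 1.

Trace each unvisited position around until it returns:
(1) (2 3 5 9 17 8 ... len 20) (6 11 21 16) (26)
4 cycles in total.

4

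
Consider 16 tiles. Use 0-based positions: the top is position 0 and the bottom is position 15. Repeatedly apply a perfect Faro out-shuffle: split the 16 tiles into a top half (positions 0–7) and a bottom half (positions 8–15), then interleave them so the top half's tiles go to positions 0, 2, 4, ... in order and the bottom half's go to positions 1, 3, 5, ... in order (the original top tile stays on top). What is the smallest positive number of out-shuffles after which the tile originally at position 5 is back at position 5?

2

Follow position 5 under repeated out-shuffles:
5 → 10 → 5
It first returns after 2 out-shuffles.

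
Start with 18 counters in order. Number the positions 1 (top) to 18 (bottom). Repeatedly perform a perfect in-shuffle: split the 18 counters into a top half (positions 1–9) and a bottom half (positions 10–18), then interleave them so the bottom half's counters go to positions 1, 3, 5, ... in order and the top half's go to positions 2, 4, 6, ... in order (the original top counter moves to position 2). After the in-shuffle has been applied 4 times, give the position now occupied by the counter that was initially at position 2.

13

Track the counter's position through each in-shuffle:
2 → 4 → 8 → 16 → 13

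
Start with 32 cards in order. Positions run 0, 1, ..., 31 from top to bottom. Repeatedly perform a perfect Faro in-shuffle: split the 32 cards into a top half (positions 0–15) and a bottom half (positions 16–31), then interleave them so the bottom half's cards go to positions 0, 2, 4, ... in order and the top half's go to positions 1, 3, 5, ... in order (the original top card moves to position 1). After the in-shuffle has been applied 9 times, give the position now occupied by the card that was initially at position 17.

8

Track the card's position through each in-shuffle:
17 → 2 → 5 → 11 → 23 → 14 → 29 → 26 → 20 → 8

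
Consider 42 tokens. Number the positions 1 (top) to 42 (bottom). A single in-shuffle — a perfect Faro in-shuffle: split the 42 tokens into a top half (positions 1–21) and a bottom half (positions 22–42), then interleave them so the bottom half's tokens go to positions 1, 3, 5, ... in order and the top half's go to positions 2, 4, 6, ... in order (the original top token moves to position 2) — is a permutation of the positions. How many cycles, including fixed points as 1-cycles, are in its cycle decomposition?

Trace each unvisited position around until it returns:
(1 2 4 8 16 32 ... len 14) (3 6 12 24 5 10 ... len 14) (7 14 28 13 26 9 ... len 14)
3 cycles in total.

3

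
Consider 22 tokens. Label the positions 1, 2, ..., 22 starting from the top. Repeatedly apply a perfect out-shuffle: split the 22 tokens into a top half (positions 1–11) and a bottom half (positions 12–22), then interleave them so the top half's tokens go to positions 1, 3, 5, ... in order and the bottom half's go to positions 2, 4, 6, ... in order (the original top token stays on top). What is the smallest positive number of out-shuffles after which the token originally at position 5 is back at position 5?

6

Follow position 5 under repeated out-shuffles:
5 → 9 → 17 → 12 → 2 → 3 → 5
It first returns after 6 out-shuffles.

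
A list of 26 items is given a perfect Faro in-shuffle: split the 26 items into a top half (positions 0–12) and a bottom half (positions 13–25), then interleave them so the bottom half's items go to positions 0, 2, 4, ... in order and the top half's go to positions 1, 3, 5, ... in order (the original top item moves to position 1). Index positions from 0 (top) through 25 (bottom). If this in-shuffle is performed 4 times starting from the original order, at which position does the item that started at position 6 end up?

3

Track the item's position through each in-shuffle:
6 → 13 → 0 → 1 → 3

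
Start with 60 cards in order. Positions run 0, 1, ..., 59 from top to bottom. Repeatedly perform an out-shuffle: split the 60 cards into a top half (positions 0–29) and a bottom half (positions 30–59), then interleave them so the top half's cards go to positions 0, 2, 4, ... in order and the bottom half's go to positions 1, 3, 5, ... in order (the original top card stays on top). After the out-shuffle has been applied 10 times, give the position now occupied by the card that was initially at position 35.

27

Track the card's position through each out-shuffle:
35 → 11 → 22 → 44 → 29 → 58 → 57 → 55 → 51 → 43 → 27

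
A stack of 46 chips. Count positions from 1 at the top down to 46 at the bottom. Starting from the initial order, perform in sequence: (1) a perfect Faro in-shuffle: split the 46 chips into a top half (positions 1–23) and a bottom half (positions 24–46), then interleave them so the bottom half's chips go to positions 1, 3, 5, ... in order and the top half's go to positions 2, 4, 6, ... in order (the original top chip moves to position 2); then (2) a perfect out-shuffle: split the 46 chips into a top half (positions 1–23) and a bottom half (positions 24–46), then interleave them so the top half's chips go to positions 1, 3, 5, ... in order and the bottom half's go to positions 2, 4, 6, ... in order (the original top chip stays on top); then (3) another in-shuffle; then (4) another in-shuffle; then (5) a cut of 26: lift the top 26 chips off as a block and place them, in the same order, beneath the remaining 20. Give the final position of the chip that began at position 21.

31

Track the chip from position 21 forward through each operation:
  after op 1 (in-shuffle): 21 → 42
  after op 2 (out-shuffle): 42 → 38
  after op 3 (in-shuffle): 38 → 29
  after op 4 (in-shuffle): 29 → 11
  after op 5 (cut 26): 11 → 31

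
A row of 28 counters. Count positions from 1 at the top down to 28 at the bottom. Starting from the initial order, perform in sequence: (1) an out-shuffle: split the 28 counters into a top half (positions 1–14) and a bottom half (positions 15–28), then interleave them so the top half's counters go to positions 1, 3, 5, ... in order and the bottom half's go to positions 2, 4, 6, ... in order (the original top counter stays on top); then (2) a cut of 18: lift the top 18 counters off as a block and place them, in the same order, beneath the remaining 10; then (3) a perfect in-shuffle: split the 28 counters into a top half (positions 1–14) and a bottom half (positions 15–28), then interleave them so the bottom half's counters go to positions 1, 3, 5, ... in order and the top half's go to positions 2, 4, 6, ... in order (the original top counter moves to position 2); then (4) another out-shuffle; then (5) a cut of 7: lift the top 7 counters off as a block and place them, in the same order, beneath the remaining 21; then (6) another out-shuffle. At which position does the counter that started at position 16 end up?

Track the counter from position 16 forward through each operation:
  after op 1 (out-shuffle): 16 → 4
  after op 2 (cut 18): 4 → 14
  after op 3 (in-shuffle): 14 → 28
  after op 4 (out-shuffle): 28 → 28
  after op 5 (cut 7): 28 → 21
  after op 6 (out-shuffle): 21 → 14

14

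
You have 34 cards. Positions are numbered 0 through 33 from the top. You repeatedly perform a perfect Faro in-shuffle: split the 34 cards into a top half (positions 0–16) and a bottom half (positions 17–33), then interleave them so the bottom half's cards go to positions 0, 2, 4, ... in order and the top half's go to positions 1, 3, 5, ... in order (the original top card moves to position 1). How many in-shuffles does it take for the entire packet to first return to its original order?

12

The in-shuffle permutes the 34 positions with cycle lengths [3, 3, 4, 12, 12].
Every card is home exactly when every cycle has completed a whole number of laps, i.e. after lcm(3, 4, 12) = 12 in-shuffles.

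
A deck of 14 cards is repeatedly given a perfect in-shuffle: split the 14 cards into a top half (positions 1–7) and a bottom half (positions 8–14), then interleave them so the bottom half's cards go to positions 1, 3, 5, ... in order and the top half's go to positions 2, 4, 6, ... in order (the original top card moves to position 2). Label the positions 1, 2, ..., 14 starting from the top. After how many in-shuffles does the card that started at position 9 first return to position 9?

Follow position 9 under repeated in-shuffles:
9 → 3 → 6 → 12 → 9
It first returns after 4 in-shuffles.

4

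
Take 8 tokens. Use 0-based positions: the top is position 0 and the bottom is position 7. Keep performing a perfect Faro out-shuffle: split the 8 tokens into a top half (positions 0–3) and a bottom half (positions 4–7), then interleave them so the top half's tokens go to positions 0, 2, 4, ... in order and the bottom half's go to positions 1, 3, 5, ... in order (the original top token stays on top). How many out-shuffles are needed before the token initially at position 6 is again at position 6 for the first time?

3

Follow position 6 under repeated out-shuffles:
6 → 5 → 3 → 6
It first returns after 3 out-shuffles.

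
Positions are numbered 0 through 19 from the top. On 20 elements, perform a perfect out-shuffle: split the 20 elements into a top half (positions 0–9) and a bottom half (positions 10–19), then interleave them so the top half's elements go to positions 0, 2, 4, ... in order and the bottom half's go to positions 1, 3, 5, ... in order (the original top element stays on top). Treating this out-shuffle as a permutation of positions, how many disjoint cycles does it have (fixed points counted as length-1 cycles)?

3

Trace each unvisited position around until it returns:
(0) (1 2 4 8 16 13 ... len 18) (19)
3 cycles in total.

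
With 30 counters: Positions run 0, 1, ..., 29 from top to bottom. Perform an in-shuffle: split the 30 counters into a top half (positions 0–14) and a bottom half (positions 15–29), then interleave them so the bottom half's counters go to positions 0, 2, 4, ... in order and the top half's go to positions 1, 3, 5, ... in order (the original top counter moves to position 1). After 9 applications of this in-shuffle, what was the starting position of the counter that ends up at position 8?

17

Work backwards from position 8, undoing one in-shuffle at a time:
8 ← 19 ← 9 ← 4 ← 17 ← 8 ← 19 ← 9 ← 4 ← 17
So the counter now at position 8 started at position 17.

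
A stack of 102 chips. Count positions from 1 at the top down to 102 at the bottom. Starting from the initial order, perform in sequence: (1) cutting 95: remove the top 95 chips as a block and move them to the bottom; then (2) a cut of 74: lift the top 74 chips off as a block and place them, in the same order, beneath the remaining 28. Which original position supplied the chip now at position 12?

79

Undo the operations in reverse order, starting from position 12:
  undo op 2 (cut 74): 12 ← 86
  undo op 1 (cut 95): 86 ← 79
So the chip at position 12 came from original position 79.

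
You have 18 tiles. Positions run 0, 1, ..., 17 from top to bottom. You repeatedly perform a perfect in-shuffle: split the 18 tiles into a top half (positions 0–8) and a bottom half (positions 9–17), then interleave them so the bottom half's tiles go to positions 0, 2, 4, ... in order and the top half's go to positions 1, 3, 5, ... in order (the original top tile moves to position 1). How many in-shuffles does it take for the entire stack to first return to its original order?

18

The in-shuffle permutes the 18 positions with cycle lengths [18].
Every tile is home exactly when every cycle has completed a whole number of laps, i.e. after lcm(18) = 18 in-shuffles.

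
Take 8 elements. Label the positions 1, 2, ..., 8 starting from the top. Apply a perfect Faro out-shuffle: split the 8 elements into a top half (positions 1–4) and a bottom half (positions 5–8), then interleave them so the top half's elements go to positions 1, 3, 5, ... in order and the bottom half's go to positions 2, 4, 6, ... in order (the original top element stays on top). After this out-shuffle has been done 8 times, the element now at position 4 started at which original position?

7

Work backwards from position 4, undoing one out-shuffle at a time:
4 ← 6 ← 7 ← 4 ← 6 ← 7 ← 4 ← 6 ← 7
So the element now at position 4 started at position 7.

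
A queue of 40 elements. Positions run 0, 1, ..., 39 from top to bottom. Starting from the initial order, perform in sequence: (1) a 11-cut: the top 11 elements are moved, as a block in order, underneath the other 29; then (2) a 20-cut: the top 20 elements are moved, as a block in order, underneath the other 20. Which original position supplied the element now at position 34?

Undo the operations in reverse order, starting from position 34:
  undo op 2 (cut 20): 34 ← 14
  undo op 1 (cut 11): 14 ← 25
So the element at position 34 came from original position 25.

25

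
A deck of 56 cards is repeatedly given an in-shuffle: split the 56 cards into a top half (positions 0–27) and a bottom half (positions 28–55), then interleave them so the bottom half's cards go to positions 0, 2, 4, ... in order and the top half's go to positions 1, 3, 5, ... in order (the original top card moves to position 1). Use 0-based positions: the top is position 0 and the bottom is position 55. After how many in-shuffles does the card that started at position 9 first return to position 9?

Follow position 9 under repeated in-shuffles:
9 → 19 → 39 → 22 → 45 → 34 → 12 → 25 → 51 → 46 → 36 → 16 → 33 → 10 → 21 → 43 → 30 → 4 → 9
It first returns after 18 in-shuffles.

18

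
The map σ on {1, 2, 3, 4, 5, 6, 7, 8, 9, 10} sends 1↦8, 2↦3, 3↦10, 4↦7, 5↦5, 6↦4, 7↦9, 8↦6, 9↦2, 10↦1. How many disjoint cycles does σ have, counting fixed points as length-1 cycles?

Cycle decomposition: (1 8 6 4 7 9 2 3 10) (5).
2 cycles.

2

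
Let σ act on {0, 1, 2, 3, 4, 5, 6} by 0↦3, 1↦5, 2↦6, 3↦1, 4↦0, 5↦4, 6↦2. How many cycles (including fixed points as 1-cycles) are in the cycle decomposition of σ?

2

Cycle decomposition: (0 3 1 5 4) (2 6).
2 cycles.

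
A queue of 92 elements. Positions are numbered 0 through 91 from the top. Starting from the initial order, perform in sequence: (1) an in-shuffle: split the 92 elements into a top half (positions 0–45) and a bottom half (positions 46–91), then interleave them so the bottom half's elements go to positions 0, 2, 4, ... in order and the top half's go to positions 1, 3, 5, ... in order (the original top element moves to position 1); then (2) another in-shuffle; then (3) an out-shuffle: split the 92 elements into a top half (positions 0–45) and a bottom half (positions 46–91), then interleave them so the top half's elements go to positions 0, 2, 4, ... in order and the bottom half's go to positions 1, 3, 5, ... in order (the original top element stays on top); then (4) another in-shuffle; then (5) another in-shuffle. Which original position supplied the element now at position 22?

26

Undo the operations in reverse order, starting from position 22:
  undo op 5 (in-shuffle, from bottom half): 22 ← 57
  undo op 4 (in-shuffle, from top half): 57 ← 28
  undo op 3 (out-shuffle, from top half): 28 ← 14
  undo op 2 (in-shuffle, from bottom half): 14 ← 53
  undo op 1 (in-shuffle, from top half): 53 ← 26
So the element at position 22 came from original position 26.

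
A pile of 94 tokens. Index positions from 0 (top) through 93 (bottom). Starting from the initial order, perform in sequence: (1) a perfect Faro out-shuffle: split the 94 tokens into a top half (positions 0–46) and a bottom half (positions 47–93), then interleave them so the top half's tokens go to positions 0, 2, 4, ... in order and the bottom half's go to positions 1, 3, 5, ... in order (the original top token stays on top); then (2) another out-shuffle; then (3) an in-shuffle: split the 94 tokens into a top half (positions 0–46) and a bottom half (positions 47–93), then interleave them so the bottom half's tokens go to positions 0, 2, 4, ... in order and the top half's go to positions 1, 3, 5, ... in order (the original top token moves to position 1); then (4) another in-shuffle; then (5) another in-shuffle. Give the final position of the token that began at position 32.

Track the token from position 32 forward through each operation:
  after op 1 (out-shuffle): 32 → 64
  after op 2 (out-shuffle): 64 → 35
  after op 3 (in-shuffle): 35 → 71
  after op 4 (in-shuffle): 71 → 48
  after op 5 (in-shuffle): 48 → 2

2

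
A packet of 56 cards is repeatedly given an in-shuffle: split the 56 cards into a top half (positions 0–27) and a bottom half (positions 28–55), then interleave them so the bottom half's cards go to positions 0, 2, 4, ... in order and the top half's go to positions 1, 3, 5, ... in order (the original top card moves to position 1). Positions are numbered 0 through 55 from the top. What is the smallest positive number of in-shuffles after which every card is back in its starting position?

The in-shuffle permutes the 56 positions with cycle lengths [2, 18, 18, 18].
Every card is home exactly when every cycle has completed a whole number of laps, i.e. after lcm(2, 18) = 18 in-shuffles.

18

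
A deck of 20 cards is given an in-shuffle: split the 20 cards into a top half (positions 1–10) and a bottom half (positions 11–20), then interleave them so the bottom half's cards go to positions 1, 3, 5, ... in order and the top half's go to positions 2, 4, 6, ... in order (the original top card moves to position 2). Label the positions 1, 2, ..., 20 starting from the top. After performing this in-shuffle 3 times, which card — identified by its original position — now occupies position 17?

Work backwards from position 17, undoing one in-shuffle at a time:
17 ← 19 ← 20 ← 10
So the card now at position 17 started at position 10.

10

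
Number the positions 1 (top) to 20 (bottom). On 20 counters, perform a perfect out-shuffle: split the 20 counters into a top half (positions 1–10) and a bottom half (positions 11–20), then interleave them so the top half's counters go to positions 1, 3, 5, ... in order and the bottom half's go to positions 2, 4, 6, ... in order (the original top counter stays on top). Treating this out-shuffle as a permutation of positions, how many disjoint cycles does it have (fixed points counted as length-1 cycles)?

3

Trace each unvisited position around until it returns:
(1) (2 3 5 9 17 14 ... len 18) (20)
3 cycles in total.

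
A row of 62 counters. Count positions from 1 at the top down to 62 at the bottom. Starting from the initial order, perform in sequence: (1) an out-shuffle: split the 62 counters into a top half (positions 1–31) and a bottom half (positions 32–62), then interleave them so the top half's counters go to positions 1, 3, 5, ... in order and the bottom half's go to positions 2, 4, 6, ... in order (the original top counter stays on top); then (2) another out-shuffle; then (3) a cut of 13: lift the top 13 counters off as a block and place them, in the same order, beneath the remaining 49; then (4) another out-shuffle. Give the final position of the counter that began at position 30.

Track the counter from position 30 forward through each operation:
  after op 1 (out-shuffle): 30 → 59
  after op 2 (out-shuffle): 59 → 56
  after op 3 (cut 13): 56 → 43
  after op 4 (out-shuffle): 43 → 24

24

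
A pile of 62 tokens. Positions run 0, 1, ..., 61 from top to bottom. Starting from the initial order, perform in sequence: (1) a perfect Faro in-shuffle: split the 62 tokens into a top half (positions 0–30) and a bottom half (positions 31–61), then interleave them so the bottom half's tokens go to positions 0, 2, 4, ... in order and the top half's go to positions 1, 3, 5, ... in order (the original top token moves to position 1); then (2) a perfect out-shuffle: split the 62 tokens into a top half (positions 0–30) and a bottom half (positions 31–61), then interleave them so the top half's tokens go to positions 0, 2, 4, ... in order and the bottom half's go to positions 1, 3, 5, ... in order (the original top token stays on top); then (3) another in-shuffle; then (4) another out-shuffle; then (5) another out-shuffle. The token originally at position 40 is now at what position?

Track the token from position 40 forward through each operation:
  after op 1 (in-shuffle): 40 → 18
  after op 2 (out-shuffle): 18 → 36
  after op 3 (in-shuffle): 36 → 10
  after op 4 (out-shuffle): 10 → 20
  after op 5 (out-shuffle): 20 → 40

40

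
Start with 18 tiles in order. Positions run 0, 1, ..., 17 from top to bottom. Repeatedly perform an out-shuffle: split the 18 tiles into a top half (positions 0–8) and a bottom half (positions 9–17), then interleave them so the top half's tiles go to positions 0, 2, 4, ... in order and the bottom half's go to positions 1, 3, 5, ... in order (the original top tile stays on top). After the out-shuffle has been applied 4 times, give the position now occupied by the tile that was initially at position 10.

Track the tile's position through each out-shuffle:
10 → 3 → 6 → 12 → 7

7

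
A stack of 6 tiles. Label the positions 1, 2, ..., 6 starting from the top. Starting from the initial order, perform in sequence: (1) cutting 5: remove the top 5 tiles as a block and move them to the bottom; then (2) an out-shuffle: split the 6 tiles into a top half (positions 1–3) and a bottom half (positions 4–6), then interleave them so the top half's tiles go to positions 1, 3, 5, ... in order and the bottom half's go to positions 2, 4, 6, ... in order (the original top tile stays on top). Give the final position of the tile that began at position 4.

4

Track the tile from position 4 forward through each operation:
  after op 1 (cut 5): 4 → 5
  after op 2 (out-shuffle): 5 → 4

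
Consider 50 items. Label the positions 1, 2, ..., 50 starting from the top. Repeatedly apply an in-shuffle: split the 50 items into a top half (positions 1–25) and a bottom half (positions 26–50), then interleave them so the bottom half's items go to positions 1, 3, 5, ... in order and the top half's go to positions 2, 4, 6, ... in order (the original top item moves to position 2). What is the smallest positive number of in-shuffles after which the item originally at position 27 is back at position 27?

8

Follow position 27 under repeated in-shuffles:
27 → 3 → 6 → 12 → 24 → 48 → 45 → 39 → 27
It first returns after 8 in-shuffles.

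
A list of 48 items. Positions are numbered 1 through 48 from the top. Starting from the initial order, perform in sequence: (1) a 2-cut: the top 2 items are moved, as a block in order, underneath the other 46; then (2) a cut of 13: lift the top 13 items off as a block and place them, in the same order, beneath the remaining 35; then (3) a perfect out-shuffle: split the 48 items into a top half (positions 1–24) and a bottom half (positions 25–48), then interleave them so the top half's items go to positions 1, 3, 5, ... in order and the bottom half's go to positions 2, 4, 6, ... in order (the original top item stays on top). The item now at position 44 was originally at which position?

13

Undo the operations in reverse order, starting from position 44:
  undo op 3 (out-shuffle, from bottom half): 44 ← 46
  undo op 2 (cut 13): 46 ← 11
  undo op 1 (cut 2): 11 ← 13
So the item at position 44 came from original position 13.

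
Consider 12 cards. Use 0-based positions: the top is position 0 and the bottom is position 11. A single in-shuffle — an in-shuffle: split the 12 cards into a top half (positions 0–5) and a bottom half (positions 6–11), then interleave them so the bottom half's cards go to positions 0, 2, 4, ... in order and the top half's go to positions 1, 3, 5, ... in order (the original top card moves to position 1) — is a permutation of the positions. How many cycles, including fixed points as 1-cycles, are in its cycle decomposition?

1

Trace each unvisited position around until it returns:
(0 1 3 7 2 5 ... len 12)
1 cycle in total.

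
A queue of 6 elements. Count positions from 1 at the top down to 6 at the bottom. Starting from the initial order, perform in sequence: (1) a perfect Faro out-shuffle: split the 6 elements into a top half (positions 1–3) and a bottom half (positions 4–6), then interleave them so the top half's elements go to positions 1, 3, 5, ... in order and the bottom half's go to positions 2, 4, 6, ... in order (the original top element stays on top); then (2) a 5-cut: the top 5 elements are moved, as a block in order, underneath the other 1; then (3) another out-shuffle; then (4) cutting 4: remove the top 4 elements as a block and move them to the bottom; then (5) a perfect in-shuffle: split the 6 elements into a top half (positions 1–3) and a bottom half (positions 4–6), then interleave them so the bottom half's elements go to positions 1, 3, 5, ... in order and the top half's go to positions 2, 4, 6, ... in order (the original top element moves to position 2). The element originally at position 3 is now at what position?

4

Track the element from position 3 forward through each operation:
  after op 1 (out-shuffle): 3 → 5
  after op 2 (cut 5): 5 → 6
  after op 3 (out-shuffle): 6 → 6
  after op 4 (cut 4): 6 → 2
  after op 5 (in-shuffle): 2 → 4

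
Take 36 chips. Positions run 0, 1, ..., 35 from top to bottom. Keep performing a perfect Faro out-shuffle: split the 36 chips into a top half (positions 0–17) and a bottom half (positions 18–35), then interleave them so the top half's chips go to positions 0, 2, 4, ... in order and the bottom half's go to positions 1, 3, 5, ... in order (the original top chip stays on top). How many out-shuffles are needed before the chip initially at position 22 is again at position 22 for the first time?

12

Follow position 22 under repeated out-shuffles:
22 → 9 → 18 → 1 → 2 → 4 → 8 → 16 → 32 → 29 → 23 → 11 → 22
It first returns after 12 out-shuffles.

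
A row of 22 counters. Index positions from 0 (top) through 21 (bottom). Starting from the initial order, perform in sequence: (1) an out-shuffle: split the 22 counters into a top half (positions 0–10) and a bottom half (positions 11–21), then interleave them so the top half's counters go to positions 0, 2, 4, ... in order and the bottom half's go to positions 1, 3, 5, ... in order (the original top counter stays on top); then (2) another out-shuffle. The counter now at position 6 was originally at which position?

Undo the operations in reverse order, starting from position 6:
  undo op 2 (out-shuffle, from top half): 6 ← 3
  undo op 1 (out-shuffle, from bottom half): 3 ← 12
So the counter at position 6 came from original position 12.

12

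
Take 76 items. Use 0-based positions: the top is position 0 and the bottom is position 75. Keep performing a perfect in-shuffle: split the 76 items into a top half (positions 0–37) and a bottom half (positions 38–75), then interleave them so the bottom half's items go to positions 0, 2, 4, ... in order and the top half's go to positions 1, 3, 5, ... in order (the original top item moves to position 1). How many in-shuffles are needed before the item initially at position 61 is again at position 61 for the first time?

Follow position 61 under repeated in-shuffles:
61 → 46 → 16 → 33 → 67 → 58 → 40 → 4 → ... → 61 (length 30)
It first returns after 30 in-shuffles.

30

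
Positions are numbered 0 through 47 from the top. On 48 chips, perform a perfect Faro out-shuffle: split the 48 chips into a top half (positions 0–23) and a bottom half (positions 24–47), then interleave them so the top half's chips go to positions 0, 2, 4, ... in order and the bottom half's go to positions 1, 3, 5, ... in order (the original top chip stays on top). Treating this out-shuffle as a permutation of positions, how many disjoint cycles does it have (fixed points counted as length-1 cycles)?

4

Trace each unvisited position around until it returns:
(0) (1 2 4 8 16 32 ... len 23) (5 10 20 40 33 19 ... len 23) (47)
4 cycles in total.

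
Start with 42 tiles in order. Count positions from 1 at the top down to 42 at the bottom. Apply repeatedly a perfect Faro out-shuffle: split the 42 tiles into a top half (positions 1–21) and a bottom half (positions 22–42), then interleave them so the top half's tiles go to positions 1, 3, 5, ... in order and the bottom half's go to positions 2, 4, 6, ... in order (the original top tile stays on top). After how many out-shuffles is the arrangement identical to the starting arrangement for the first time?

20

The out-shuffle permutes the 42 positions with cycle lengths [1, 1, 20, 20].
Every tile is home exactly when every cycle has completed a whole number of laps, i.e. after lcm(1, 20) = 20 out-shuffles.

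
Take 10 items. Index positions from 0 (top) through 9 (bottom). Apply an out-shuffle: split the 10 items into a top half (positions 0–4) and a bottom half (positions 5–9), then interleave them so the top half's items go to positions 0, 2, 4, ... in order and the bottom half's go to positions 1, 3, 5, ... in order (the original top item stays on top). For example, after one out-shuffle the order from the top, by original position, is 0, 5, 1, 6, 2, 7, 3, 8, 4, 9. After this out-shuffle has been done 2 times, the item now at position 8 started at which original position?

2

Work backwards from position 8, undoing one out-shuffle at a time:
8 ← 4 ← 2
So the item now at position 8 started at position 2.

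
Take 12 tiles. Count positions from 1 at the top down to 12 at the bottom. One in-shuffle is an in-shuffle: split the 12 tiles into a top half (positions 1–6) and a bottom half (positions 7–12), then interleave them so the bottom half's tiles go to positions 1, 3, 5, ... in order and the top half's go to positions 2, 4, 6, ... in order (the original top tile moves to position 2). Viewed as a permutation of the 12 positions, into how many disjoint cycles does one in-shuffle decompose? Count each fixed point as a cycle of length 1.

Trace each unvisited position around until it returns:
(1 2 4 8 3 6 ... len 12)
1 cycle in total.

1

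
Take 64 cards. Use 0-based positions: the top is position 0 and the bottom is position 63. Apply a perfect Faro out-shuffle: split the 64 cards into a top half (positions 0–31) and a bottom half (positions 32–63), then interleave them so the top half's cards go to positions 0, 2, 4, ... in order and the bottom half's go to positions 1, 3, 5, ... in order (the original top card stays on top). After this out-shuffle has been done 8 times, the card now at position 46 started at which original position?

43

Work backwards from position 46, undoing one out-shuffle at a time:
46 ← 23 ← 43 ← 53 ← 58 ← 29 ← 46 ← 23 ← 43
So the card now at position 46 started at position 43.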